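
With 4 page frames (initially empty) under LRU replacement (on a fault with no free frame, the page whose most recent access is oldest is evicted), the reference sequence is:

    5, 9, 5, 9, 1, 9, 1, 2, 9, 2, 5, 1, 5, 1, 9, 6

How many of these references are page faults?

5: miss, frames [5]
9: miss, frames [5, 9]
5: hit
9: hit
1: miss, frames [5, 9, 1]
9: hit
1: hit
2: miss, frames [5, 9, 1, 2]
9: hit
2: hit
5: hit
1: hit
5: hit
1: hit
9: hit
6: miss, evict 2, frames [5, 1, 9, 6]
Page faults: 5.

5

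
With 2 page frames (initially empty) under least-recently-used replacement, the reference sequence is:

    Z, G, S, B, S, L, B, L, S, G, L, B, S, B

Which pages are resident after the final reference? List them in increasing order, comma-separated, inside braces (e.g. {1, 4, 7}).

{B, S}

Z → fault, frames [Z]
G → fault, frames [Z, G]
S → fault, evict Z, frames [G, S]
B → fault, evict G, frames [S, B]
S → hit
L → fault, evict B, frames [S, L]
B → fault, evict S, frames [L, B]
L → hit
S → fault, evict B, frames [L, S]
G → fault, evict L, frames [S, G]
L → fault, evict S, frames [G, L]
B → fault, evict G, frames [L, B]
S → fault, evict L, frames [B, S]
B → hit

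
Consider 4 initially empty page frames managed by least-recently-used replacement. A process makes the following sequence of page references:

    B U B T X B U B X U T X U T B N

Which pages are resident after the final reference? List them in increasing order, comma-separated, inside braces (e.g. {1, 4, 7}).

{B, N, T, U}

B → miss, frames [B]
U → miss, frames [B, U]
B → hit
T → miss, frames [U, B, T]
X → miss, frames [U, B, T, X]
B → hit
U → hit
B → hit
X → hit
U → hit
T → hit
X → hit
U → hit
T → hit
B → hit
N → miss, evict X, frames [U, T, B, N]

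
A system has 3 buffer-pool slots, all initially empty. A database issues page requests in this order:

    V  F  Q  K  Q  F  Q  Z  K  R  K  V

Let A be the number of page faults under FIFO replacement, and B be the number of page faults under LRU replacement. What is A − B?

Under FIFO: F F F F . . . F . F . F → 7 faults.
Under LRU: F F F F . . . F F F . F → 8 faults.
A − B = 7 − 8 = -1.

-1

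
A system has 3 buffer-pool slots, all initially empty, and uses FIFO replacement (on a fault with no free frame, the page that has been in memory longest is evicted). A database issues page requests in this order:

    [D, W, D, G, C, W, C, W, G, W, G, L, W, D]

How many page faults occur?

7

D: fault, frames {D}
W: fault, frames {D,W}
D: hit
G: fault, frames {D,W,G}
C: fault, evict D, frames {W,G,C}
W: hit
C: hit
W: hit
G: hit
W: hit
G: hit
L: fault, evict W, frames {G,C,L}
W: fault, evict G, frames {C,L,W}
D: fault, evict C, frames {L,W,D}
Page faults: 7.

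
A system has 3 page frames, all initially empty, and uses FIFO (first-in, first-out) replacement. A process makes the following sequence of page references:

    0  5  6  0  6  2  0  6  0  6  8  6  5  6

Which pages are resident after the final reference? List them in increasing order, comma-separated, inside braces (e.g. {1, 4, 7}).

{5, 6, 8}

0 → miss, frames (0)
5 → miss, frames (0 5)
6 → miss, frames (0 5 6)
0 → hit
6 → hit
2 → miss, evict 0, frames (5 6 2)
0 → miss, evict 5, frames (6 2 0)
6 → hit
0 → hit
6 → hit
8 → miss, evict 6, frames (2 0 8)
6 → miss, evict 2, frames (0 8 6)
5 → miss, evict 0, frames (8 6 5)
6 → hit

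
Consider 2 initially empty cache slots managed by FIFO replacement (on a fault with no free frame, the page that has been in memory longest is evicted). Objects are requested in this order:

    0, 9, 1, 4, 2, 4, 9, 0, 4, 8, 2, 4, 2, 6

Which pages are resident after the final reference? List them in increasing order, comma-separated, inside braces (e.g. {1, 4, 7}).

{4, 6}

0 -> miss, frames {0}
9 -> miss, frames {0,9}
1 -> miss, evict 0, frames {9,1}
4 -> miss, evict 9, frames {1,4}
2 -> miss, evict 1, frames {4,2}
4 -> hit
9 -> miss, evict 4, frames {2,9}
0 -> miss, evict 2, frames {9,0}
4 -> miss, evict 9, frames {0,4}
8 -> miss, evict 0, frames {4,8}
2 -> miss, evict 4, frames {8,2}
4 -> miss, evict 8, frames {2,4}
2 -> hit
6 -> miss, evict 2, frames {4,6}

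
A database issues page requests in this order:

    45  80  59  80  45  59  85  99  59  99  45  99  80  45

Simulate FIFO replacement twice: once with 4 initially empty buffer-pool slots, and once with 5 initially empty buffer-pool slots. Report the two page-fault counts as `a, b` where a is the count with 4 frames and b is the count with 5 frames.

4 frames: F F F . . . F F . . F . F . → 7 faults.
5 frames: F F F . . . F F . . . . . . → 5 faults.
5 < 7: adding a frame reduced faults, as is typical.

7, 5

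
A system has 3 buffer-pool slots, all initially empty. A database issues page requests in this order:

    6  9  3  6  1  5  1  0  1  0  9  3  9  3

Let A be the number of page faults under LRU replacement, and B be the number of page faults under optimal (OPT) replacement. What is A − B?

1

Under LRU: F F F . F F . F . . F F . . → 8 faults.
Under OPT: F F F . F F . F . . . F . . → 7 faults.
A − B = 8 − 7 = 1.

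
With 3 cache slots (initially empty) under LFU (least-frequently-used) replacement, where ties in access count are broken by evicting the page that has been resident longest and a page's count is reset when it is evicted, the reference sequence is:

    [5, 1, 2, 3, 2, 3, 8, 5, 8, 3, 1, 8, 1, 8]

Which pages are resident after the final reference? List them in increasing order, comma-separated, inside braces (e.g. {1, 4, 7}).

5 → fault, frames {5}
1 → fault, frames {5,1}
2 → fault, frames {5,1,2}
3 → fault, evict 5, frames {1,2,3}
2 → hit
3 → hit
8 → fault, evict 1, frames {2,3,8}
5 → fault, evict 8, frames {2,3,5}
8 → fault, evict 5, frames {2,3,8}
3 → hit
1 → fault, evict 8, frames {2,3,1}
8 → fault, evict 1, frames {2,3,8}
1 → fault, evict 8, frames {2,3,1}
8 → fault, evict 1, frames {2,3,8}

{2, 3, 8}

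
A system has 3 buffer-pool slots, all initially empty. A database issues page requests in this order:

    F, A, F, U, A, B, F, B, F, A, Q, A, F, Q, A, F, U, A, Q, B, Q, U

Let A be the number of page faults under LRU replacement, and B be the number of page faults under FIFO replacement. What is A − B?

Under LRU: F F . F . F F . . . F . . . . . F . F F . F → 10 faults.
Under FIFO: F F . F . F F . . F F . . . . . F . . F . . → 9 faults.
A − B = 10 − 9 = 1.

1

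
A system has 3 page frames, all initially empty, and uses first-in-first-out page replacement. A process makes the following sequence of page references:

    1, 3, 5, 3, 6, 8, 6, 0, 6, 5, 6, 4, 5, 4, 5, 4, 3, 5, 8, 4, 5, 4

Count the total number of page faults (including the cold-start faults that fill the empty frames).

1: fault, frames (1)
3: fault, frames (1 3)
5: fault, frames (1 3 5)
3: hit
6: fault, evict 1, frames (3 5 6)
8: fault, evict 3, frames (5 6 8)
6: hit
0: fault, evict 5, frames (6 8 0)
6: hit
5: fault, evict 6, frames (8 0 5)
6: fault, evict 8, frames (0 5 6)
4: fault, evict 0, frames (5 6 4)
5: hit
4: hit
5: hit
4: hit
3: fault, evict 5, frames (6 4 3)
5: fault, evict 6, frames (4 3 5)
8: fault, evict 4, frames (3 5 8)
4: fault, evict 3, frames (5 8 4)
5: hit
4: hit
Page faults: 13.

13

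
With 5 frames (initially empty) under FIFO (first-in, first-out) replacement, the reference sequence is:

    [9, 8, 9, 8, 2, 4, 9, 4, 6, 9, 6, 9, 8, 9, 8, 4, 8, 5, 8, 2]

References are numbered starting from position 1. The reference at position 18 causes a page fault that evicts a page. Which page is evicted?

pos 1: 9 → fault, frames (9)
pos 2: 8 → fault, frames (9 8)
pos 3: 9 → hit
pos 4: 8 → hit
pos 5: 2 → fault, frames (9 8 2)
pos 6: 4 → fault, frames (9 8 2 4)
pos 7: 9 → hit
pos 8: 4 → hit
pos 9: 6 → fault, frames (9 8 2 4 6)
pos 10: 9 → hit
pos 11: 6 → hit
pos 12: 9 → hit
pos 13: 8 → hit
pos 14: 9 → hit
pos 15: 8 → hit
pos 16: 4 → hit
pos 17: 8 → hit
pos 18: 5 → fault, evict 9, frames (8 2 4 6 5)
At position 18, page 9 is evicted.

9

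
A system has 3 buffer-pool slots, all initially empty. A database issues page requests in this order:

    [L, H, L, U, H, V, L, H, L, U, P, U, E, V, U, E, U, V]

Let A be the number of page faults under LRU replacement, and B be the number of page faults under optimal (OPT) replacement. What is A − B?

2

Under LRU: F F . F . F F . . F F . F F . . . . → 9 faults.
Under OPT: F F . F . F . . . F F . F . . . . . → 7 faults.
A − B = 9 − 7 = 2.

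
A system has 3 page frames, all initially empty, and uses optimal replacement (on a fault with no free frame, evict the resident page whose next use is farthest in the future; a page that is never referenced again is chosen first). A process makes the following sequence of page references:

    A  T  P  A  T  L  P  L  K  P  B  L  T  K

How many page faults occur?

7

A: fault, frames {A}
T: fault, frames {A,T}
P: fault, frames {A,T,P}
A: hit
T: hit
L: fault, evict A, frames {T,P,L}
P: hit
L: hit
K: fault, evict T, frames {P,L,K}
P: hit
B: fault, evict P, frames {L,K,B}
L: hit
T: fault, evict B, frames {L,K,T}
K: hit
Page faults: 7.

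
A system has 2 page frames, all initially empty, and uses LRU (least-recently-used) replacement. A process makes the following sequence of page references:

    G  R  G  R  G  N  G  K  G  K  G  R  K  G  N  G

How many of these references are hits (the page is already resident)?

8

G → fault, frames (G)
R → fault, frames (G R)
G → hit
R → hit
G → hit
N → fault, evict R, frames (G N)
G → hit
K → fault, evict N, frames (G K)
G → hit
K → hit
G → hit
R → fault, evict K, frames (G R)
K → fault, evict G, frames (R K)
G → fault, evict R, frames (K G)
N → fault, evict K, frames (G N)
G → hit
Hits: 8.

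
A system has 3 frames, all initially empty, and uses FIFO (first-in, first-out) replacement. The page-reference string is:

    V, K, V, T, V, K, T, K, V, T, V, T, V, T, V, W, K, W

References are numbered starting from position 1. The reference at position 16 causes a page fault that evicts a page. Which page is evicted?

V

pos 1: V → fault, frames (V)
pos 2: K → fault, frames (V K)
pos 3: V → hit
pos 4: T → fault, frames (V K T)
pos 5: V → hit
pos 6: K → hit
pos 7: T → hit
pos 8: K → hit
pos 9: V → hit
pos 10: T → hit
pos 11: V → hit
pos 12: T → hit
pos 13: V → hit
pos 14: T → hit
pos 15: V → hit
pos 16: W → fault, evict V, frames (K T W)
At position 16, page V is evicted.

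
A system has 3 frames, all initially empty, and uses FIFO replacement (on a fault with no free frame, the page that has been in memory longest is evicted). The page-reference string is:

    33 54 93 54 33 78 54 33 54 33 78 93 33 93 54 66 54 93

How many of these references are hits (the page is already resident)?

10

33: miss, frames {33}
54: miss, frames {33,54}
93: miss, frames {33,54,93}
54: hit
33: hit
78: miss, evict 33, frames {54,93,78}
54: hit
33: miss, evict 54, frames {93,78,33}
54: miss, evict 93, frames {78,33,54}
33: hit
78: hit
93: miss, evict 78, frames {33,54,93}
33: hit
93: hit
54: hit
66: miss, evict 33, frames {54,93,66}
54: hit
93: hit
Hits: 10.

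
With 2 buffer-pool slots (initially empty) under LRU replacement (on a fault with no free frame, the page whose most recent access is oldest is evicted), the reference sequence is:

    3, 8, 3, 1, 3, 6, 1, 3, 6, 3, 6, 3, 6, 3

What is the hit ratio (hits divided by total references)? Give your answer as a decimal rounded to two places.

0.50

3: miss, frames (3)
8: miss, frames (3 8)
3: hit
1: miss, evict 8, frames (3 1)
3: hit
6: miss, evict 1, frames (3 6)
1: miss, evict 3, frames (6 1)
3: miss, evict 6, frames (1 3)
6: miss, evict 1, frames (3 6)
3: hit
6: hit
3: hit
6: hit
3: hit
Hits: 7 of 14 references → 7/14 = 0.5000.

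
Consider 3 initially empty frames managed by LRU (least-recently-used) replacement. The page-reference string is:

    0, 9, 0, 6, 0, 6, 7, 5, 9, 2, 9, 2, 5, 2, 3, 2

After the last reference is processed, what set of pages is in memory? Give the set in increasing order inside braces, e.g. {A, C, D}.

{2, 3, 5}

0 → fault, frames {0}
9 → fault, frames {0,9}
0 → hit
6 → fault, frames {9,0,6}
0 → hit
6 → hit
7 → fault, evict 9, frames {0,6,7}
5 → fault, evict 0, frames {6,7,5}
9 → fault, evict 6, frames {7,5,9}
2 → fault, evict 7, frames {5,9,2}
9 → hit
2 → hit
5 → hit
2 → hit
3 → fault, evict 9, frames {5,2,3}
2 → hit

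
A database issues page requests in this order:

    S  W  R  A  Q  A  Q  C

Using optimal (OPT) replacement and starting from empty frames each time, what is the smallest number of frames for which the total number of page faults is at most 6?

f=1: 8 faults
f=2: 6 faults
f=3: 6 faults
f=4: 6 faults
f=5: 6 faults
f=6: 6 faults
Smallest f with faults ≤ 6 is 2.

2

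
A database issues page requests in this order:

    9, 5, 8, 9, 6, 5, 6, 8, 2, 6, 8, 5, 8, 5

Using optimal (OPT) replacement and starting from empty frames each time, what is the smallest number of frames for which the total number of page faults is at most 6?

f=1: 14 faults
f=2: 9 faults
f=3: 6 faults
f=4: 5 faults
f=5: 5 faults
Smallest f with faults ≤ 6 is 3.

3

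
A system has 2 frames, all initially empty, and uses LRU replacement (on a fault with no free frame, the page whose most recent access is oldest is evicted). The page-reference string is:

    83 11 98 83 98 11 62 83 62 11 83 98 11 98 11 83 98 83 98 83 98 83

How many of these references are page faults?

13

83 -> fault, frames [83]
11 -> fault, frames [83, 11]
98 -> fault, evict 83, frames [11, 98]
83 -> fault, evict 11, frames [98, 83]
98 -> hit
11 -> fault, evict 83, frames [98, 11]
62 -> fault, evict 98, frames [11, 62]
83 -> fault, evict 11, frames [62, 83]
62 -> hit
11 -> fault, evict 83, frames [62, 11]
83 -> fault, evict 62, frames [11, 83]
98 -> fault, evict 11, frames [83, 98]
11 -> fault, evict 83, frames [98, 11]
98 -> hit
11 -> hit
83 -> fault, evict 98, frames [11, 83]
98 -> fault, evict 11, frames [83, 98]
83 -> hit
98 -> hit
83 -> hit
98 -> hit
83 -> hit
Page faults: 13.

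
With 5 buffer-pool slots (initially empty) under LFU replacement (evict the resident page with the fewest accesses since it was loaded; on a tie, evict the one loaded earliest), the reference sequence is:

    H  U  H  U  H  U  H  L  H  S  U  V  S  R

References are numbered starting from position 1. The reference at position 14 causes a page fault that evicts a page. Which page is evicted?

L

pos 1: H → miss, frames {H}
pos 2: U → miss, frames {H,U}
pos 3: H → hit
pos 4: U → hit
pos 5: H → hit
pos 6: U → hit
pos 7: H → hit
pos 8: L → miss, frames {H,U,L}
pos 9: H → hit
pos 10: S → miss, frames {H,U,L,S}
pos 11: U → hit
pos 12: V → miss, frames {H,U,L,S,V}
pos 13: S → hit
pos 14: R → miss, evict L, frames {H,U,S,V,R}
At position 14, page L is evicted.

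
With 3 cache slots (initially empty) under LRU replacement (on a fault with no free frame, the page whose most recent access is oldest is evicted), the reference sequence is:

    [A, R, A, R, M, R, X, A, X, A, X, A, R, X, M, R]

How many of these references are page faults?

6

A: miss, frames (A)
R: miss, frames (A R)
A: hit
R: hit
M: miss, frames (A R M)
R: hit
X: miss, evict A, frames (M R X)
A: miss, evict M, frames (R X A)
X: hit
A: hit
X: hit
A: hit
R: hit
X: hit
M: miss, evict A, frames (R X M)
R: hit
Page faults: 6.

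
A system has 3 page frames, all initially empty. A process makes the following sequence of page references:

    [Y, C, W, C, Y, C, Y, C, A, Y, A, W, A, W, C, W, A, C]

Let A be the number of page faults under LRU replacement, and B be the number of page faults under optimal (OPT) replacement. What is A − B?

Under LRU: F F F . . . . . F . . F . . F . . . → 6 faults.
Under OPT: F F F . . . . . F . . . . . F . . . → 5 faults.
A − B = 6 − 5 = 1.

1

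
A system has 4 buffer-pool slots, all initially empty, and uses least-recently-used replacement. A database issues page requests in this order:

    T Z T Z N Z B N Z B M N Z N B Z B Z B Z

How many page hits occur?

T: miss, frames {T}
Z: miss, frames {T,Z}
T: hit
Z: hit
N: miss, frames {T,Z,N}
Z: hit
B: miss, frames {T,N,Z,B}
N: hit
Z: hit
B: hit
M: miss, evict T, frames {N,Z,B,M}
N: hit
Z: hit
N: hit
B: hit
Z: hit
B: hit
Z: hit
B: hit
Z: hit
Hits: 15.

15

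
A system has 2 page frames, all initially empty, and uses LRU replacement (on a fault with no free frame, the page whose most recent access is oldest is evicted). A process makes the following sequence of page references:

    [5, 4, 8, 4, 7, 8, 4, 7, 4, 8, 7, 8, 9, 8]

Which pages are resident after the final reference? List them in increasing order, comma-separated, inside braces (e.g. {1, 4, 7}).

{8, 9}

5 -> fault, frames (5)
4 -> fault, frames (5 4)
8 -> fault, evict 5, frames (4 8)
4 -> hit
7 -> fault, evict 8, frames (4 7)
8 -> fault, evict 4, frames (7 8)
4 -> fault, evict 7, frames (8 4)
7 -> fault, evict 8, frames (4 7)
4 -> hit
8 -> fault, evict 7, frames (4 8)
7 -> fault, evict 4, frames (8 7)
8 -> hit
9 -> fault, evict 7, frames (8 9)
8 -> hit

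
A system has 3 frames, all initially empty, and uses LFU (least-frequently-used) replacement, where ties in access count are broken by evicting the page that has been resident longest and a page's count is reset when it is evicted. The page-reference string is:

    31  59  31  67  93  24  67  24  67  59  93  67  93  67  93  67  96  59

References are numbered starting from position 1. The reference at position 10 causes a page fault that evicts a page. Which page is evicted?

pos 1: 31 -> fault, frames (31)
pos 2: 59 -> fault, frames (31 59)
pos 3: 31 -> hit
pos 4: 67 -> fault, frames (31 59 67)
pos 5: 93 -> fault, evict 59, frames (31 67 93)
pos 6: 24 -> fault, evict 67, frames (31 93 24)
pos 7: 67 -> fault, evict 93, frames (31 24 67)
pos 8: 24 -> hit
pos 9: 67 -> hit
pos 10: 59 -> fault, evict 31, frames (24 67 59)
At position 10, page 31 is evicted.

31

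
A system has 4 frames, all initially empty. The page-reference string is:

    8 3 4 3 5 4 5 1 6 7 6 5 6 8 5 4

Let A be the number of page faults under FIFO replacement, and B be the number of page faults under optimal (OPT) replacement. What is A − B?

2

Under FIFO: F F F . F . . F F F . . . F F F → 10 faults.
Under OPT: F F F . F . . F F F . . . . . F → 8 faults.
A − B = 10 − 8 = 2.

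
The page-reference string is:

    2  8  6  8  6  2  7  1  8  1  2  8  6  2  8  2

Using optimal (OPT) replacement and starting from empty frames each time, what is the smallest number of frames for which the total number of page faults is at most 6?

f=1: 16 faults
f=2: 9 faults
f=3: 6 faults
f=4: 5 faults
f=5: 5 faults
Smallest f with faults ≤ 6 is 3.

3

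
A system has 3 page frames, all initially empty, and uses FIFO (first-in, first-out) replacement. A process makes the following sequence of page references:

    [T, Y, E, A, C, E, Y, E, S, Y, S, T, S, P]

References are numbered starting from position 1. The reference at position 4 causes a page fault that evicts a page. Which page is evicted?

T

pos 1: T -> fault, frames {T}
pos 2: Y -> fault, frames {T,Y}
pos 3: E -> fault, frames {T,Y,E}
pos 4: A -> fault, evict T, frames {Y,E,A}
At position 4, page T is evicted.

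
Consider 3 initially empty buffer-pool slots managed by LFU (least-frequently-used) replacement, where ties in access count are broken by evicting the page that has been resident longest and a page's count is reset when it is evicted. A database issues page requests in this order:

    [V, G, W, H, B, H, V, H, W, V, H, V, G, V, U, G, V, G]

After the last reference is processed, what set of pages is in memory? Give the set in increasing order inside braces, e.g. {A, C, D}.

{G, H, V}

V: miss, frames {V}
G: miss, frames {V,G}
W: miss, frames {V,G,W}
H: miss, evict V, frames {G,W,H}
B: miss, evict G, frames {W,H,B}
H: hit
V: miss, evict W, frames {H,B,V}
H: hit
W: miss, evict B, frames {H,V,W}
V: hit
H: hit
V: hit
G: miss, evict W, frames {H,V,G}
V: hit
U: miss, evict G, frames {H,V,U}
G: miss, evict U, frames {H,V,G}
V: hit
G: hit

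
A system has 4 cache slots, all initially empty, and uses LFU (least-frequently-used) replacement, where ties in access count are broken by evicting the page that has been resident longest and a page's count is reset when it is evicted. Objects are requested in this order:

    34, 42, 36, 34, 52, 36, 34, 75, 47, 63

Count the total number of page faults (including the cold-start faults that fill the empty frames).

34 -> fault, frames (34)
42 -> fault, frames (34 42)
36 -> fault, frames (34 42 36)
34 -> hit
52 -> fault, frames (34 42 36 52)
36 -> hit
34 -> hit
75 -> fault, evict 42, frames (34 36 52 75)
47 -> fault, evict 52, frames (34 36 75 47)
63 -> fault, evict 75, frames (34 36 47 63)
Page faults: 7.

7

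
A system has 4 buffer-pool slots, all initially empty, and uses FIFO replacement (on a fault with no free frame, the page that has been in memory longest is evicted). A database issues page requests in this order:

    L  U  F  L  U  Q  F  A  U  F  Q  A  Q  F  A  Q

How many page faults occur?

L: fault, frames [L]
U: fault, frames [L, U]
F: fault, frames [L, U, F]
L: hit
U: hit
Q: fault, frames [L, U, F, Q]
F: hit
A: fault, evict L, frames [U, F, Q, A]
U: hit
F: hit
Q: hit
A: hit
Q: hit
F: hit
A: hit
Q: hit
Page faults: 5.

5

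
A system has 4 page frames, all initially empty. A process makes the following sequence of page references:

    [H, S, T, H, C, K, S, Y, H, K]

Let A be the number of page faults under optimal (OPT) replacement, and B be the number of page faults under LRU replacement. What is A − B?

Under OPT: F F F . F F . F . . → 6 faults.
Under LRU: F F F . F F F F F . → 8 faults.
A − B = 6 − 8 = -2.

-2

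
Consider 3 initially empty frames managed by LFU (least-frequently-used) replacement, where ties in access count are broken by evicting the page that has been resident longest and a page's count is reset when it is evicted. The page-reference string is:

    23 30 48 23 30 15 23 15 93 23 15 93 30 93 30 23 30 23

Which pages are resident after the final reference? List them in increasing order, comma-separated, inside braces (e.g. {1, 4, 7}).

{15, 23, 30}

23 -> miss, frames (23)
30 -> miss, frames (23 30)
48 -> miss, frames (23 30 48)
23 -> hit
30 -> hit
15 -> miss, evict 48, frames (23 30 15)
23 -> hit
15 -> hit
93 -> miss, evict 30, frames (23 15 93)
23 -> hit
15 -> hit
93 -> hit
30 -> miss, evict 93, frames (23 15 30)
93 -> miss, evict 30, frames (23 15 93)
30 -> miss, evict 93, frames (23 15 30)
23 -> hit
30 -> hit
23 -> hit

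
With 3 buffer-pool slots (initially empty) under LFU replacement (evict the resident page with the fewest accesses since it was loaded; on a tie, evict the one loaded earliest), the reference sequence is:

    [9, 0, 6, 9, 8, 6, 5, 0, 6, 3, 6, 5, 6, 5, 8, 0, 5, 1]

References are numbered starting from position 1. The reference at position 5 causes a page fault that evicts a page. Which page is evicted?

pos 1: 9 -> miss, frames [9]
pos 2: 0 -> miss, frames [9, 0]
pos 3: 6 -> miss, frames [9, 0, 6]
pos 4: 9 -> hit
pos 5: 8 -> miss, evict 0, frames [9, 6, 8]
At position 5, page 0 is evicted.

0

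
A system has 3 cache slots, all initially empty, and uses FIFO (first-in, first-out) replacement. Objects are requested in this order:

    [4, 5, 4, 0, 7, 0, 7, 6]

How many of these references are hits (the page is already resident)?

3

4: fault, frames {4}
5: fault, frames {4,5}
4: hit
0: fault, frames {4,5,0}
7: fault, evict 4, frames {5,0,7}
0: hit
7: hit
6: fault, evict 5, frames {0,7,6}
Hits: 3.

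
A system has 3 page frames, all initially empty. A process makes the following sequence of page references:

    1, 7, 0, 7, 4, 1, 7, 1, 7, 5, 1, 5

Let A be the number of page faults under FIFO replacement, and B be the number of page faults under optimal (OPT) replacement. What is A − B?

2

Under FIFO: F F F . F F F . . F . . → 7 faults.
Under OPT: F F F . F . . . . F . . → 5 faults.
A − B = 7 − 5 = 2.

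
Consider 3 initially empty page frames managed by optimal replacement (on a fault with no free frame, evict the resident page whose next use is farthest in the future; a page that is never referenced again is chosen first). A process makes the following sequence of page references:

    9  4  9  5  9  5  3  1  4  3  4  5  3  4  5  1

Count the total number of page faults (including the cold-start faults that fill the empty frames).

7

9 → miss, frames {9}
4 → miss, frames {9,4}
9 → hit
5 → miss, frames {9,4,5}
9 → hit
5 → hit
3 → miss, evict 9, frames {4,5,3}
1 → miss, evict 5, frames {4,3,1}
4 → hit
3 → hit
4 → hit
5 → miss, evict 1, frames {4,3,5}
3 → hit
4 → hit
5 → hit
1 → miss, evict 5, frames {4,3,1}
Page faults: 7.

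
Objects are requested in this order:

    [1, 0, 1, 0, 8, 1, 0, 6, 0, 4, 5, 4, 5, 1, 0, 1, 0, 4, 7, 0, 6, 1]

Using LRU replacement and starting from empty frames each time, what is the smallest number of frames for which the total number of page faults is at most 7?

f=1: 22 faults
f=2: 15 faults
f=3: 12 faults
f=4: 10 faults
f=5: 8 faults
f=6: 7 faults
f=7: 7 faults
Smallest f with faults ≤ 7 is 6.

6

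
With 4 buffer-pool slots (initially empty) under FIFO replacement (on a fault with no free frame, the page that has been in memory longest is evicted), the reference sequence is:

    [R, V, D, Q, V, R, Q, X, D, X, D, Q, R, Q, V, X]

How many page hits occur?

R: miss, frames {R}
V: miss, frames {R,V}
D: miss, frames {R,V,D}
Q: miss, frames {R,V,D,Q}
V: hit
R: hit
Q: hit
X: miss, evict R, frames {V,D,Q,X}
D: hit
X: hit
D: hit
Q: hit
R: miss, evict V, frames {D,Q,X,R}
Q: hit
V: miss, evict D, frames {Q,X,R,V}
X: hit
Hits: 9.

9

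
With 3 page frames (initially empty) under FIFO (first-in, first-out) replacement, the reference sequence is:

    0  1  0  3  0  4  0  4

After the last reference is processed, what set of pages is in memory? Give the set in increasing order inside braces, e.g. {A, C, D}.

0: miss, frames [0]
1: miss, frames [0, 1]
0: hit
3: miss, frames [0, 1, 3]
0: hit
4: miss, evict 0, frames [1, 3, 4]
0: miss, evict 1, frames [3, 4, 0]
4: hit

{0, 3, 4}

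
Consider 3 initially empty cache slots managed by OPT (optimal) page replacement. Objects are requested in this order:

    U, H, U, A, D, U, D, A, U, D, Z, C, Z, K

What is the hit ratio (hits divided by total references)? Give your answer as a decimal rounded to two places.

U → miss, frames {U}
H → miss, frames {U,H}
U → hit
A → miss, frames {U,H,A}
D → miss, evict H, frames {U,A,D}
U → hit
D → hit
A → hit
U → hit
D → hit
Z → miss, evict D, frames {U,A,Z}
C → miss, evict A, frames {U,Z,C}
Z → hit
K → miss, evict C, frames {U,Z,K}
Hits: 7 of 14 references → 7/14 = 0.5000.

0.50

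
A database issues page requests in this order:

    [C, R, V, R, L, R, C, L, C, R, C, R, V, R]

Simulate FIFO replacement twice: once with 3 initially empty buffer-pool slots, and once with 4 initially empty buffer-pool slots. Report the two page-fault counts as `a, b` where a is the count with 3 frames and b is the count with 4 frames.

7, 4

3 frames: F F F . F . F . . F . . F . → 7 faults.
4 frames: F F F . F . . . . . . . . . → 4 faults.
4 < 7: adding a frame reduced faults, as is typical.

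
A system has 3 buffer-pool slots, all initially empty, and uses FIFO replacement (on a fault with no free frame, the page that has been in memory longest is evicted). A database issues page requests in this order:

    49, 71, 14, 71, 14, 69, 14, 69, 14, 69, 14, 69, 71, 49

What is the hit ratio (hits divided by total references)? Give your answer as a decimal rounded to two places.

0.64

49: fault, frames (49)
71: fault, frames (49 71)
14: fault, frames (49 71 14)
71: hit
14: hit
69: fault, evict 49, frames (71 14 69)
14: hit
69: hit
14: hit
69: hit
14: hit
69: hit
71: hit
49: fault, evict 71, frames (14 69 49)
Hits: 9 of 14 references → 9/14 = 0.6429.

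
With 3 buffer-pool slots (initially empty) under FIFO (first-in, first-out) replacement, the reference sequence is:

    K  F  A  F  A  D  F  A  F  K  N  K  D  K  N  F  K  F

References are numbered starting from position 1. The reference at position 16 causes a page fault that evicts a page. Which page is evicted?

pos 1: K -> miss, frames [K]
pos 2: F -> miss, frames [K, F]
pos 3: A -> miss, frames [K, F, A]
pos 4: F -> hit
pos 5: A -> hit
pos 6: D -> miss, evict K, frames [F, A, D]
pos 7: F -> hit
pos 8: A -> hit
pos 9: F -> hit
pos 10: K -> miss, evict F, frames [A, D, K]
pos 11: N -> miss, evict A, frames [D, K, N]
pos 12: K -> hit
pos 13: D -> hit
pos 14: K -> hit
pos 15: N -> hit
pos 16: F -> miss, evict D, frames [K, N, F]
At position 16, page D is evicted.

D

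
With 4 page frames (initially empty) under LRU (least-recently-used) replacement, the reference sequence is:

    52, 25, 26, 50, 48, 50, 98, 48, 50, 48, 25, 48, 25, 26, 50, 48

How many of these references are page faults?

8

52: fault, frames {52}
25: fault, frames {52,25}
26: fault, frames {52,25,26}
50: fault, frames {52,25,26,50}
48: fault, evict 52, frames {25,26,50,48}
50: hit
98: fault, evict 25, frames {26,48,50,98}
48: hit
50: hit
48: hit
25: fault, evict 26, frames {98,50,48,25}
48: hit
25: hit
26: fault, evict 98, frames {50,48,25,26}
50: hit
48: hit
Page faults: 8.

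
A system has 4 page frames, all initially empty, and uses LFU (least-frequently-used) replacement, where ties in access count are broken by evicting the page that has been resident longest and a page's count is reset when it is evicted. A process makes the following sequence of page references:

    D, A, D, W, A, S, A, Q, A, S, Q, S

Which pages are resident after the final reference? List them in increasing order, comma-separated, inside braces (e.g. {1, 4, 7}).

D → fault, frames {D}
A → fault, frames {D,A}
D → hit
W → fault, frames {D,A,W}
A → hit
S → fault, frames {D,A,W,S}
A → hit
Q → fault, evict W, frames {D,A,S,Q}
A → hit
S → hit
Q → hit
S → hit

{A, D, Q, S}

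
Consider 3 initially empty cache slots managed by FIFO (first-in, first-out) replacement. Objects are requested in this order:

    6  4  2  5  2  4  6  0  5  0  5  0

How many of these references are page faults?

6

6 -> miss, frames [6]
4 -> miss, frames [6, 4]
2 -> miss, frames [6, 4, 2]
5 -> miss, evict 6, frames [4, 2, 5]
2 -> hit
4 -> hit
6 -> miss, evict 4, frames [2, 5, 6]
0 -> miss, evict 2, frames [5, 6, 0]
5 -> hit
0 -> hit
5 -> hit
0 -> hit
Page faults: 6.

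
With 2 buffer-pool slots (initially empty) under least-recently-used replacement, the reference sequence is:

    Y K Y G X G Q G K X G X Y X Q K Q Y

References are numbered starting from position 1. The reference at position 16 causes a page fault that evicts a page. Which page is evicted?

X

pos 1: Y: miss, frames [Y]
pos 2: K: miss, frames [Y, K]
pos 3: Y: hit
pos 4: G: miss, evict K, frames [Y, G]
pos 5: X: miss, evict Y, frames [G, X]
pos 6: G: hit
pos 7: Q: miss, evict X, frames [G, Q]
pos 8: G: hit
pos 9: K: miss, evict Q, frames [G, K]
pos 10: X: miss, evict G, frames [K, X]
pos 11: G: miss, evict K, frames [X, G]
pos 12: X: hit
pos 13: Y: miss, evict G, frames [X, Y]
pos 14: X: hit
pos 15: Q: miss, evict Y, frames [X, Q]
pos 16: K: miss, evict X, frames [Q, K]
At position 16, page X is evicted.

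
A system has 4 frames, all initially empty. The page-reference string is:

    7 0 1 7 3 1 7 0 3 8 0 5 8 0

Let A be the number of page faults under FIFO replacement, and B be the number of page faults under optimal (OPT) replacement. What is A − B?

1

Under FIFO: F F F . F . . . . F . F . F → 7 faults.
Under OPT: F F F . F . . . . F . F . . → 6 faults.
A − B = 7 − 6 = 1.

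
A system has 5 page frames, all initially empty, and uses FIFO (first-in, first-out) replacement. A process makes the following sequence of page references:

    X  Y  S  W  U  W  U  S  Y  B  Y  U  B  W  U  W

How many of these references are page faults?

X -> fault, frames (X)
Y -> fault, frames (X Y)
S -> fault, frames (X Y S)
W -> fault, frames (X Y S W)
U -> fault, frames (X Y S W U)
W -> hit
U -> hit
S -> hit
Y -> hit
B -> fault, evict X, frames (Y S W U B)
Y -> hit
U -> hit
B -> hit
W -> hit
U -> hit
W -> hit
Page faults: 6.

6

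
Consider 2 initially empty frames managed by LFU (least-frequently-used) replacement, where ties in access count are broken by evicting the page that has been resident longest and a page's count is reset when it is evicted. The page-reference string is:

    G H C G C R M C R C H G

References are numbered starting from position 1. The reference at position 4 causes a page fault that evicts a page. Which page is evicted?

H

pos 1: G: miss, frames [G]
pos 2: H: miss, frames [G, H]
pos 3: C: miss, evict G, frames [H, C]
pos 4: G: miss, evict H, frames [C, G]
At position 4, page H is evicted.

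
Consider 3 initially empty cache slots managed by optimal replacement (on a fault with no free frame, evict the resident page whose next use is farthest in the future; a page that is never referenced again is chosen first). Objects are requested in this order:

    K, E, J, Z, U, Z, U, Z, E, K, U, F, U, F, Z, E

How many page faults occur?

K: fault, frames (K)
E: fault, frames (K E)
J: fault, frames (K E J)
Z: fault, evict J, frames (K E Z)
U: fault, evict K, frames (E Z U)
Z: hit
U: hit
Z: hit
E: hit
K: fault, evict E, frames (Z U K)
U: hit
F: fault, evict K, frames (Z U F)
U: hit
F: hit
Z: hit
E: fault, evict F, frames (Z U E)
Page faults: 8.

8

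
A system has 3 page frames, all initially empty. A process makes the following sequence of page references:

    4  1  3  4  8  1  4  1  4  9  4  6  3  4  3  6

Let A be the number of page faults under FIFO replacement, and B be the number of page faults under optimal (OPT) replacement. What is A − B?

3

Under FIFO: F F F . F . F F . F . F F F . . → 10 faults.
Under OPT: F F F . F . . . . F . F F . . . → 7 faults.
A − B = 10 − 7 = 3.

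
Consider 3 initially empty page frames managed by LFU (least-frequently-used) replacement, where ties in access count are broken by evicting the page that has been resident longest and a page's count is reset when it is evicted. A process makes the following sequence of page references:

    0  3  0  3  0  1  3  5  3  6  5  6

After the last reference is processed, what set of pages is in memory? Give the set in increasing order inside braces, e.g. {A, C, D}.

0: fault, frames {0}
3: fault, frames {0,3}
0: hit
3: hit
0: hit
1: fault, frames {0,3,1}
3: hit
5: fault, evict 1, frames {0,3,5}
3: hit
6: fault, evict 5, frames {0,3,6}
5: fault, evict 6, frames {0,3,5}
6: fault, evict 5, frames {0,3,6}

{0, 3, 6}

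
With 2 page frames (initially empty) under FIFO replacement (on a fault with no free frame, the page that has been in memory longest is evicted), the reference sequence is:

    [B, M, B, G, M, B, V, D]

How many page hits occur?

B -> fault, frames (B)
M -> fault, frames (B M)
B -> hit
G -> fault, evict B, frames (M G)
M -> hit
B -> fault, evict M, frames (G B)
V -> fault, evict G, frames (B V)
D -> fault, evict B, frames (V D)
Hits: 2.

2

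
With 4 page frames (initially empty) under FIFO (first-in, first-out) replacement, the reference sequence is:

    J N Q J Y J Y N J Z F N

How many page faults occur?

J → fault, frames [J]
N → fault, frames [J, N]
Q → fault, frames [J, N, Q]
J → hit
Y → fault, frames [J, N, Q, Y]
J → hit
Y → hit
N → hit
J → hit
Z → fault, evict J, frames [N, Q, Y, Z]
F → fault, evict N, frames [Q, Y, Z, F]
N → fault, evict Q, frames [Y, Z, F, N]
Page faults: 7.

7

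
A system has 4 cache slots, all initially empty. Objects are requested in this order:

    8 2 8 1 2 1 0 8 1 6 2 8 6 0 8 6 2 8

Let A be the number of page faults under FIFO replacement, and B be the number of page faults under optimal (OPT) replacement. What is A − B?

2

Under FIFO: F F . F . . F . . F . F . . . . F . → 7 faults.
Under OPT: F F . F . . F . . F . . . . . . . . → 5 faults.
A − B = 7 − 5 = 2.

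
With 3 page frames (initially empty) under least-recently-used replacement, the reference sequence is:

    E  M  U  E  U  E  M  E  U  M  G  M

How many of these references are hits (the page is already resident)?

E -> miss, frames (E)
M -> miss, frames (E M)
U -> miss, frames (E M U)
E -> hit
U -> hit
E -> hit
M -> hit
E -> hit
U -> hit
M -> hit
G -> miss, evict E, frames (U M G)
M -> hit
Hits: 8.

8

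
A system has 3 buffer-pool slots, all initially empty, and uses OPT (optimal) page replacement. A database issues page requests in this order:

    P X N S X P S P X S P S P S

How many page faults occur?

4

P: miss, frames (P)
X: miss, frames (P X)
N: miss, frames (P X N)
S: miss, evict N, frames (P X S)
X: hit
P: hit
S: hit
P: hit
X: hit
S: hit
P: hit
S: hit
P: hit
S: hit
Page faults: 4.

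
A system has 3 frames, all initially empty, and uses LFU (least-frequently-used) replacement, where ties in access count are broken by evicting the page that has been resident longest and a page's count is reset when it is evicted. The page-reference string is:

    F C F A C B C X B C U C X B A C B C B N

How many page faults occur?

F -> fault, frames {F}
C -> fault, frames {F,C}
F -> hit
A -> fault, frames {F,C,A}
C -> hit
B -> fault, evict A, frames {F,C,B}
C -> hit
X -> fault, evict B, frames {F,C,X}
B -> fault, evict X, frames {F,C,B}
C -> hit
U -> fault, evict B, frames {F,C,U}
C -> hit
X -> fault, evict U, frames {F,C,X}
B -> fault, evict X, frames {F,C,B}
A -> fault, evict B, frames {F,C,A}
C -> hit
B -> fault, evict A, frames {F,C,B}
C -> hit
B -> hit
N -> fault, evict F, frames {C,B,N}
Page faults: 12.

12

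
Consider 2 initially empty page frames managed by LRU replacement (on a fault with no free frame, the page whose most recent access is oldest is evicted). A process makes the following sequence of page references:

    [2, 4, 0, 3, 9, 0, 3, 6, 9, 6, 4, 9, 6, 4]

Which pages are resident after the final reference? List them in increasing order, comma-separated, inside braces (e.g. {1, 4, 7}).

2 → miss, frames {2}
4 → miss, frames {2,4}
0 → miss, evict 2, frames {4,0}
3 → miss, evict 4, frames {0,3}
9 → miss, evict 0, frames {3,9}
0 → miss, evict 3, frames {9,0}
3 → miss, evict 9, frames {0,3}
6 → miss, evict 0, frames {3,6}
9 → miss, evict 3, frames {6,9}
6 → hit
4 → miss, evict 9, frames {6,4}
9 → miss, evict 6, frames {4,9}
6 → miss, evict 4, frames {9,6}
4 → miss, evict 9, frames {6,4}

{4, 6}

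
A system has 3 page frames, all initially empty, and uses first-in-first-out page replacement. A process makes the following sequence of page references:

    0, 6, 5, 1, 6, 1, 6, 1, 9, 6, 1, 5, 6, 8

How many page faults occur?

8

0 → fault, frames [0]
6 → fault, frames [0, 6]
5 → fault, frames [0, 6, 5]
1 → fault, evict 0, frames [6, 5, 1]
6 → hit
1 → hit
6 → hit
1 → hit
9 → fault, evict 6, frames [5, 1, 9]
6 → fault, evict 5, frames [1, 9, 6]
1 → hit
5 → fault, evict 1, frames [9, 6, 5]
6 → hit
8 → fault, evict 9, frames [6, 5, 8]
Page faults: 8.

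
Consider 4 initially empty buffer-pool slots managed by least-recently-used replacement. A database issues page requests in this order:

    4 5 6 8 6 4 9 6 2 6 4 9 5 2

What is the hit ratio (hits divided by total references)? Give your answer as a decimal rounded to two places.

4 → miss, frames (4)
5 → miss, frames (4 5)
6 → miss, frames (4 5 6)
8 → miss, frames (4 5 6 8)
6 → hit
4 → hit
9 → miss, evict 5, frames (8 6 4 9)
6 → hit
2 → miss, evict 8, frames (4 9 6 2)
6 → hit
4 → hit
9 → hit
5 → miss, evict 2, frames (6 4 9 5)
2 → miss, evict 6, frames (4 9 5 2)
Hits: 6 of 14 references → 6/14 = 0.4286.

0.43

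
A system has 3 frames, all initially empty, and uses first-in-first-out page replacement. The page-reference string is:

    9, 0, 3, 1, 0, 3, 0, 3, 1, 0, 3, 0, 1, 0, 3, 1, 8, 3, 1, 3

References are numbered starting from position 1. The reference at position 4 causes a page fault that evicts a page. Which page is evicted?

9

pos 1: 9 → fault, frames {9}
pos 2: 0 → fault, frames {9,0}
pos 3: 3 → fault, frames {9,0,3}
pos 4: 1 → fault, evict 9, frames {0,3,1}
At position 4, page 9 is evicted.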